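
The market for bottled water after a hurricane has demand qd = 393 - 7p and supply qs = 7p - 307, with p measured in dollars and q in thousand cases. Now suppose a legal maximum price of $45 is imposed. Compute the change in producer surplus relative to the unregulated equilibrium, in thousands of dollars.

-127.5

Without the control the market clears where 393 - 7p = 7p - 307, i.e. p* = 50 and q* = 43.
The ceiling of 45 is below the equilibrium price 50, so it binds.
At p = 45: qd = 393 - 7·45 = 78 and qs = 7·45 - 307 = 8.
Producer surplus without the control is ½ · (50 - 307/7) · 43 = 1849/14.
With the ceiling, producers sell 8 units at 45, so PS = ½ · (45 - 307/7) · 8 = 32/7.
Change in producer surplus = 32/7 - 1849/14 = -127.5.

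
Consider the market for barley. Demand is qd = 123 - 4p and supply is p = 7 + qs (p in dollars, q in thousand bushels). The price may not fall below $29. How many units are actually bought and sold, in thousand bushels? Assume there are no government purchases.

7

Rearranging supply gives qs = p - 7. Setting quantity demanded equal to quantity supplied, 123 - 4p = p - 7, gives p* = 26 and q* = 19.
Since 29 > 26, the floor is binding.
At p = 29: qd = 123 - 4·29 = 7 and qs = 29 - 7 = 22.
The quantity actually transacted is the short side, demand: 7.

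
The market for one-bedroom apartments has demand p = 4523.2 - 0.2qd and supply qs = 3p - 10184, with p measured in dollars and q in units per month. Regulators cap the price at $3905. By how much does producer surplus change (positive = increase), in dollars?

-355582.5

Rearranging demand gives qd = 22616 - 5p. Equilibrium: 22616 - 5p = 3p - 10184, so 32800 = 8p and p* = 4100, q* = 2116.
The ceiling of 3905 is below the equilibrium price 4100, so it binds.
At p = 3905: qd = 22616 - 5·3905 = 3091 and qs = 3·3905 - 10184 = 1531.
Producer surplus without the control is ½ · (4100 - 10184/3) · 2116 = 2238728/3.
With the ceiling, producers sell 1531 units at 3905, so PS = ½ · (3905 - 10184/3) · 1531 = 2343961/6.
Change in producer surplus = 2343961/6 - 2238728/3 = -355582.5.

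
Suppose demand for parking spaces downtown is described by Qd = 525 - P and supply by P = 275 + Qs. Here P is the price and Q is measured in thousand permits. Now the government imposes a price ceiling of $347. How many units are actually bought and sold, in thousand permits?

Rearranging supply gives Qs = P - 275. Setting quantity demanded equal to quantity supplied, 525 - P = P - 275, gives P* = 400 and Q* = 125.
Since 347 < 400, the ceiling is binding.
At P = 347: Qd = 525 - 347 = 178 and Qs = 347 - 275 = 72.
The quantity actually transacted is the short side, supply: 72.

72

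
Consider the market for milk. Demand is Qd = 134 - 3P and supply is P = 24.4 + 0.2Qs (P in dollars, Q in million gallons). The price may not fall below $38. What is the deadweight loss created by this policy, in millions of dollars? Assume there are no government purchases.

86.4

Rearranging supply gives Qs = 5P - 122. In a free market, 134 - 3P = 5P - 122 gives the equilibrium P* = 32, Q* = 38.
Since 38 > 32, the floor is binding.
At P = 38: Qd = 134 - 3·38 = 20 and Qs = 5·38 - 122 = 68.
Quantity traded falls to 20. At Q = 20 the demand price is (134 - 20)/3 = 38 and the supply price is (122 + 20)/5 = 28.4.
Deadweight loss = ½ · (38 - 28.4) · (38 - 20) = ½ · 9.6 · 18 = 86.4.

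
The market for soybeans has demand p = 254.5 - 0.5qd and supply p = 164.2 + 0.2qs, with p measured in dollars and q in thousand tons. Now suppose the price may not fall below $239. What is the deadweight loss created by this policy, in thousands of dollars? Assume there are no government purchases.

Rearranging demand gives qd = 509 - 2p; rearranging supply gives qs = 5p - 821. In a free market, 509 - 2p = 5p - 821 gives the equilibrium p* = 190, q* = 129.
The floor of 239 is above the equilibrium price 190, so it binds.
At p = 239: qd = 509 - 2·239 = 31 and qs = 5·239 - 821 = 374.
Quantity traded falls to 31. At q = 31 the demand price is (509 - 31)/2 = 239 and the supply price is (821 + 31)/5 = 170.4.
Deadweight loss = ½ · (239 - 170.4) · (129 - 31) = ½ · 68.6 · 98 = 3361.4.

3361.4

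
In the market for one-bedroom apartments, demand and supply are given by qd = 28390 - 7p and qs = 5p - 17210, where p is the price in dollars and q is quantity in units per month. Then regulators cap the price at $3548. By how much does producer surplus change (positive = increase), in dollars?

In a free market, 28390 - 7p = 5p - 17210 gives the equilibrium p* = 3800, q* = 1790.
Since 3548 < 3800, the ceiling is binding.
At p = 3548: qd = 28390 - 7·3548 = 3554 and qs = 5·3548 - 17210 = 530.
Producer surplus without the control is ½ · (3800 - 3442) · 1790 = 320410.
With the ceiling, producers sell 530 units at 3548, so PS = ½ · (3548 - 3442) · 530 = 28090.
Change in producer surplus = 28090 - 320410 = -292320.

-292320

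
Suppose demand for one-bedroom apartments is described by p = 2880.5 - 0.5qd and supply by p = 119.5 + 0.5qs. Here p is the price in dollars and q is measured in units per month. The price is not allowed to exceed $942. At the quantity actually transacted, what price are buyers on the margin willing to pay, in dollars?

2058

Rearranging demand gives qd = 5761 - 2p; rearranging supply gives qs = 2p - 239. Equilibrium: 5761 - 2p = 2p - 239, so 6000 = 4p and p* = 1500, q* = 2761.
Since 942 < 1500, the ceiling is binding.
At p = 942: qd = 5761 - 2·942 = 3877 and qs = 2·942 - 239 = 1645.
Only 1645 units reach the market. On the demand curve, the marginal buyer's willingness to pay at q = 1645 is (5761 - 1645)/2 = 2058.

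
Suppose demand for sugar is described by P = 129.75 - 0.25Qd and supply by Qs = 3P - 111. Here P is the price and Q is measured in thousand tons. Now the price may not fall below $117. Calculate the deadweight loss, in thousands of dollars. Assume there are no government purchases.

Rearranging demand gives Qd = 519 - 4P. Setting quantity demanded equal to quantity supplied, 519 - 4P = 3P - 111, gives P* = 90 and Q* = 159.
The floor of 117 is above the equilibrium price 90, so it binds.
At P = 117: Qd = 519 - 4·117 = 51 and Qs = 3·117 - 111 = 240.
Quantity traded falls to 51. At Q = 51 the demand price is (519 - 51)/4 = 117 and the supply price is (111 + 51)/3 = 54.
Deadweight loss = ½ · (117 - 54) · (159 - 51) = ½ · 63 · 108 = 3402.

3402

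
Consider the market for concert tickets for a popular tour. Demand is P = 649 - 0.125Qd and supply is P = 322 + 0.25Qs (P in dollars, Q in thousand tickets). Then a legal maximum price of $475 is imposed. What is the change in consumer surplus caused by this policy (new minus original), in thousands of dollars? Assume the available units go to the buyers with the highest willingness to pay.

35555

Rearranging demand gives Qd = 5192 - 8P; rearranging supply gives Qs = 4P - 1288. Equilibrium: 5192 - 8P = 4P - 1288, so 6480 = 12P and P* = 540, Q* = 872.
Since 475 < 540, the ceiling is binding.
At P = 475: Qd = 5192 - 8·475 = 1392 and Qs = 4·475 - 1288 = 612.
Consumer surplus without the control is ½ · (649 - 540) · 872 = 47524.
With the ceiling, 612 units are sold at 475 (assume they go to the highest-value buyers). The demand price at Q = 612 is 572.5, so CS = ½ · [(649 - 475) + (572.5 - 475)] · 612 = 83079.
Change in consumer surplus = 83079 - 47524 = 35555.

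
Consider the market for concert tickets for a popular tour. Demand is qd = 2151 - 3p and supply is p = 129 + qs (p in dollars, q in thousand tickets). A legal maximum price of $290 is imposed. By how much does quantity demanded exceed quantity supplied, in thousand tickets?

Rearranging supply gives qs = p - 129. In a free market, 2151 - 3p = p - 129 gives the equilibrium p* = 570, q* = 441.
The ceiling of 290 is below the equilibrium price 570, so it binds.
At p = 290: qd = 2151 - 3·290 = 1281 and qs = 290 - 129 = 161.
Shortage = qd - qs = 1281 - 161 = 1120.

1120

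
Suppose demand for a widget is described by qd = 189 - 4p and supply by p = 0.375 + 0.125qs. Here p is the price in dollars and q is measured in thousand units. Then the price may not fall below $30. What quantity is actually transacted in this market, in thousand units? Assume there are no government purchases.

Rearranging supply gives qs = 8p - 3. In a free market, 189 - 4p = 8p - 3 gives the equilibrium p* = 16, q* = 125.
The floor of 30 is above the equilibrium price 16, so it binds.
At p = 30: qd = 189 - 4·30 = 69 and qs = 8·30 - 3 = 237.
The quantity actually transacted is the short side, demand: 69.

69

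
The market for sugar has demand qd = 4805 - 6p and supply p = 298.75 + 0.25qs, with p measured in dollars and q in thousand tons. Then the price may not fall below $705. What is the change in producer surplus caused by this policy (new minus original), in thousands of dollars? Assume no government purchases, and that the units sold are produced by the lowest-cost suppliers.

Rearranging supply gives qs = 4p - 1195. Equilibrium: 4805 - 6p = 4p - 1195, so 6000 = 10p and p* = 600, q* = 1205.
Since 705 > 600, the floor is binding.
At p = 705: qd = 4805 - 6·705 = 575 and qs = 4·705 - 1195 = 1625.
Producer surplus without the control is ½ · (600 - 298.75) · 1205 = 181503.125.
With the floor, 575 units are sold at 705. The supply price at q = 575 is 442.5, so PS = ½ · [(705 - 298.75) + (705 - 442.5)] · 575 = 192265.625.
Change in producer surplus = 192265.625 - 181503.125 = 10762.5.

10762.5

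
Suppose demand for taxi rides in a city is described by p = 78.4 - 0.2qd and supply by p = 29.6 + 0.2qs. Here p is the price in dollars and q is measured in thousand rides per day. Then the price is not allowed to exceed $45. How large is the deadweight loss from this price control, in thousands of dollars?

405

Rearranging demand gives qd = 392 - 5p; rearranging supply gives qs = 5p - 148. Without the control the market clears where 392 - 5p = 5p - 148, i.e. p* = 54 and q* = 122.
Because the ceiling (45) lies below the market-clearing price, it is binding.
At p = 45: qd = 392 - 5·45 = 167 and qs = 5·45 - 148 = 77.
Quantity traded falls to 77. At q = 77 the demand price is (392 - 77)/5 = 63 and the supply price is (148 + 77)/5 = 45.
Deadweight loss = ½ · (63 - 45) · (122 - 77) = ½ · 18 · 45 = 405.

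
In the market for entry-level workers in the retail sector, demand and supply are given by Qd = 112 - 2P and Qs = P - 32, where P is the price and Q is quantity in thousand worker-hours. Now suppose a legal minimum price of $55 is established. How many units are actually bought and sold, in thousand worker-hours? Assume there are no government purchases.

Equilibrium: 112 - 2P = P - 32, so 144 = 3P and P* = 48, Q* = 16.
Since 55 > 48, the floor is binding.
At P = 55: Qd = 112 - 2·55 = 2 and Qs = 55 - 32 = 23.
The quantity actually transacted is the short side, demand: 2.

2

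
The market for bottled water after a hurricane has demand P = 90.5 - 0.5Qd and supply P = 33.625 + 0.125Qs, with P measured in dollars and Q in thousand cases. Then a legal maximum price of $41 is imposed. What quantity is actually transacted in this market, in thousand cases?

Rearranging demand gives Qd = 181 - 2P; rearranging supply gives Qs = 8P - 269. Setting quantity demanded equal to quantity supplied, 181 - 2P = 8P - 269, gives P* = 45 and Q* = 91.
Since 41 < 45, the ceiling is binding.
At P = 41: Qd = 181 - 2·41 = 99 and Qs = 8·41 - 269 = 59.
The quantity actually transacted is the short side, supply: 59.

59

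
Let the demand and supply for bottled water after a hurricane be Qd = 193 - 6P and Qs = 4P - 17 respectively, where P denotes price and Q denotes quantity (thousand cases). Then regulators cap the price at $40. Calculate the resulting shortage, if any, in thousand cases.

Without the control the market clears where 193 - 6P = 4P - 17, i.e. P* = 21 and Q* = 67.
Since 40 is above P* = 21, the ceiling does not bind and the free-market outcome prevails.
Since the control does not bind, there is no shortage.

0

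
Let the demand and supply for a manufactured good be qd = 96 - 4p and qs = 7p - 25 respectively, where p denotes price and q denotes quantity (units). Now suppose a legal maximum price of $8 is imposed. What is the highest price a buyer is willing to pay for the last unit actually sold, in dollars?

16.25

Without the control the market clears where 96 - 4p = 7p - 25, i.e. p* = 11 and q* = 52.
Since 8 < 11, the ceiling is binding.
At p = 8: qd = 96 - 4·8 = 64 and qs = 7·8 - 25 = 31.
Only 31 units reach the market. On the demand curve, the marginal buyer's willingness to pay at q = 31 is (96 - 31)/4 = 16.25.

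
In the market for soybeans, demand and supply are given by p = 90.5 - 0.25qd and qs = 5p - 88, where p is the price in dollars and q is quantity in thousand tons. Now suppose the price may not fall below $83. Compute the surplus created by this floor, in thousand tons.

297

Rearranging demand gives qd = 362 - 4p. Equilibrium: 362 - 4p = 5p - 88, so 450 = 9p and p* = 50, q* = 162.
Since 83 > 50, the floor is binding.
At p = 83: qd = 362 - 4·83 = 30 and qs = 5·83 - 88 = 327.
Surplus = qs - qd = 327 - 30 = 297.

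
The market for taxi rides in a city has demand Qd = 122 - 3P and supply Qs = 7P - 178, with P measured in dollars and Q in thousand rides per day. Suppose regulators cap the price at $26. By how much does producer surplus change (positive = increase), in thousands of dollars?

-72

Without the control the market clears where 122 - 3P = 7P - 178, i.e. P* = 30 and Q* = 32.
The ceiling of 26 is below the equilibrium price 30, so it binds.
At P = 26: Qd = 122 - 3·26 = 44 and Qs = 7·26 - 178 = 4.
Producer surplus without the control is ½ · (30 - 178/7) · 32 = 512/7.
With the ceiling, producers sell 4 units at 26, so PS = ½ · (26 - 178/7) · 4 = 8/7.
Change in producer surplus = 8/7 - 512/7 = -72.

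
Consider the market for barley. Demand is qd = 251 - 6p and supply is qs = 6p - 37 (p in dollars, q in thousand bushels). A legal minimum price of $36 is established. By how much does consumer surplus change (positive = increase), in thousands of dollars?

-852

Equilibrium: 251 - 6p = 6p - 37, so 288 = 12p and p* = 24, q* = 107.
The floor of 36 is above the equilibrium price 24, so it binds.
At p = 36: qd = 251 - 6·36 = 35 and qs = 6·36 - 37 = 179.
Consumer surplus without the control is ½ · (251/6 - 24) · 107 = 11449/12.
With the floor, consumers buy 35 units at 36, so CS = ½ · (251/6 - 36) · 35 = 1225/12.
Change in consumer surplus = 1225/12 - 11449/12 = -852.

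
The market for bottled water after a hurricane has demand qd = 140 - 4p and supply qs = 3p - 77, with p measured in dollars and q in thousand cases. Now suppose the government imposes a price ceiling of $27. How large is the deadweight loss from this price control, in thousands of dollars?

Equilibrium: 140 - 4p = 3p - 77, so 217 = 7p and p* = 31, q* = 16.
Because the ceiling (27) lies below the market-clearing price, it is binding.
At p = 27: qd = 140 - 4·27 = 32 and qs = 3·27 - 77 = 4.
Quantity traded falls to 4. At q = 4 the demand price is (140 - 4)/4 = 34 and the supply price is (77 + 4)/3 = 27.
Deadweight loss = ½ · (34 - 27) · (16 - 4) = ½ · 7 · 12 = 42.

42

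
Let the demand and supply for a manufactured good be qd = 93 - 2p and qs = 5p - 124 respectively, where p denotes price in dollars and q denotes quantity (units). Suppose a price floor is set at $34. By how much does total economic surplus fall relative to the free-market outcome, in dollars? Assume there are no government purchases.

12.6

Equilibrium: 93 - 2p = 5p - 124, so 217 = 7p and p* = 31, q* = 31.
Since 34 > 31, the floor is binding.
At p = 34: qd = 93 - 2·34 = 25 and qs = 5·34 - 124 = 46.
Quantity traded falls to 25. At q = 25 the demand price is (93 - 25)/2 = 34 and the supply price is (124 + 25)/5 = 29.8.
Deadweight loss = ½ · (34 - 29.8) · (31 - 25) = ½ · 4.2 · 6 = 12.6.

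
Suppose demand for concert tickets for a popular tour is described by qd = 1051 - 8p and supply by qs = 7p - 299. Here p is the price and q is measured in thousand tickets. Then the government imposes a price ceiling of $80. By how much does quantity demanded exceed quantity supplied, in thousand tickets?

Without the control the market clears where 1051 - 8p = 7p - 299, i.e. p* = 90 and q* = 331.
The ceiling of 80 is below the equilibrium price 90, so it binds.
At p = 80: qd = 1051 - 8·80 = 411 and qs = 7·80 - 299 = 261.
Shortage = qd - qs = 411 - 261 = 150.

150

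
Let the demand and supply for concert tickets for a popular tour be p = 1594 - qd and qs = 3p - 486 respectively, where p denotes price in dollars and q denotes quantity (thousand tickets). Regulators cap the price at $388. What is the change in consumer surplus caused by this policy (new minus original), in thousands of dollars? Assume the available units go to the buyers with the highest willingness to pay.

11088

Rearranging demand gives qd = 1594 - p. In a free market, 1594 - p = 3p - 486 gives the equilibrium p* = 520, q* = 1074.
The ceiling of 388 is below the equilibrium price 520, so it binds.
At p = 388: qd = 1594 - 388 = 1206 and qs = 3·388 - 486 = 678.
Consumer surplus without the control is ½ · (1594 - 520) · 1074 = 576738.
With the ceiling, 678 units are sold at 388 (assume they go to the highest-value buyers). The demand price at q = 678 is 916, so CS = ½ · [(1594 - 388) + (916 - 388)] · 678 = 587826.
Change in consumer surplus = 587826 - 576738 = 11088.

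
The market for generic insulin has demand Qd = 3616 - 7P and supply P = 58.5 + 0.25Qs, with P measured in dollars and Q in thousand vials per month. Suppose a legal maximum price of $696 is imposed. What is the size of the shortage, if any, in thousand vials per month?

Rearranging supply gives Qs = 4P - 234. In a free market, 3616 - 7P = 4P - 234 gives the equilibrium P* = 350, Q* = 1166.
Since 696 is above P* = 350, the ceiling does not bind and the free-market outcome prevails.
Since the control does not bind, there is no shortage.

0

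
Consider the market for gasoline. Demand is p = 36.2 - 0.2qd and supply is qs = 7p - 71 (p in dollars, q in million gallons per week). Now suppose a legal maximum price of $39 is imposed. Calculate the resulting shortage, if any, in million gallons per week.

0

Rearranging demand gives qd = 181 - 5p. Equilibrium: 181 - 5p = 7p - 71, so 252 = 12p and p* = 21, q* = 76.
Since 39 is above p* = 21, the ceiling does not bind and the free-market outcome prevails.
Since the control does not bind, there is no shortage.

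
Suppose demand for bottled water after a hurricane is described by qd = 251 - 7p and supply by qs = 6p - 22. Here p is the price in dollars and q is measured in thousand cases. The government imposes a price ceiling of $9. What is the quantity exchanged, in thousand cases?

32

Without the control the market clears where 251 - 7p = 6p - 22, i.e. p* = 21 and q* = 104.
Because the ceiling (9) lies below the market-clearing price, it is binding.
At p = 9: qd = 251 - 7·9 = 188 and qs = 6·9 - 22 = 32.
The quantity actually transacted is the short side, supply: 32.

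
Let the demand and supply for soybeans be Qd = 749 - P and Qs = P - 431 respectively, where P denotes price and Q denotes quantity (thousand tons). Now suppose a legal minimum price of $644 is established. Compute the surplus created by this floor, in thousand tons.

108

Setting quantity demanded equal to quantity supplied, 749 - P = P - 431, gives P* = 590 and Q* = 159.
Since 644 > 590, the floor is binding.
At P = 644: Qd = 749 - 644 = 105 and Qs = 644 - 431 = 213.
Surplus = Qs - Qd = 213 - 105 = 108.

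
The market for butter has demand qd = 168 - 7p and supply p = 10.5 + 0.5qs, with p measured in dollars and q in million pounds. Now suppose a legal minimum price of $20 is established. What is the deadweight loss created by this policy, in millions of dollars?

0

Rearranging supply gives qs = 2p - 21. Without the control the market clears where 168 - 7p = 2p - 21, i.e. p* = 21 and q* = 21.
The floor of 20 is below the equilibrium price 21, so it is not binding; the market clears at p* = 21, q* = 21.
Since the control does not bind, no trades are prevented and deadweight loss is zero.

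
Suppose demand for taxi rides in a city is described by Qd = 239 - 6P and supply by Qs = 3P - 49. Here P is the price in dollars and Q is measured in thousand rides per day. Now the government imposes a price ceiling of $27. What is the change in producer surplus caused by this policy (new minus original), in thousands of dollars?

Without the control the market clears where 239 - 6P = 3P - 49, i.e. P* = 32 and Q* = 47.
The ceiling of 27 is below the equilibrium price 32, so it binds.
At P = 27: Qd = 239 - 6·27 = 77 and Qs = 3·27 - 49 = 32.
Producer surplus without the control is ½ · (32 - 49/3) · 47 = 2209/6.
With the ceiling, producers sell 32 units at 27, so PS = ½ · (27 - 49/3) · 32 = 512/3.
Change in producer surplus = 512/3 - 2209/6 = -197.5.

-197.5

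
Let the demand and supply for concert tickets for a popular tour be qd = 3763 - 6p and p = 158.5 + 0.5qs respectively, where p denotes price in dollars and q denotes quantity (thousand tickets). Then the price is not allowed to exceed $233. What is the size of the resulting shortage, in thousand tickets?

2216

Rearranging supply gives qs = 2p - 317. Without the control the market clears where 3763 - 6p = 2p - 317, i.e. p* = 510 and q* = 703.
Since 233 < 510, the ceiling is binding.
At p = 233: qd = 3763 - 6·233 = 2365 and qs = 2·233 - 317 = 149.
Shortage = qd - qs = 2365 - 149 = 2216.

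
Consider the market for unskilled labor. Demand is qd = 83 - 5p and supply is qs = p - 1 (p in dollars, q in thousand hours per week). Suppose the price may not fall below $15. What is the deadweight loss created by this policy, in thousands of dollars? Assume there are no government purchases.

Setting quantity demanded equal to quantity supplied, 83 - 5p = p - 1, gives p* = 14 and q* = 13.
Because the floor (15) lies above the market-clearing price, it is binding.
At p = 15: qd = 83 - 5·15 = 8 and qs = 15 - 1 = 14.
Quantity traded falls to 8. At q = 8 the demand price is (83 - 8)/5 = 15 and the supply price is 1 + 8 = 9.
Deadweight loss = ½ · (15 - 9) · (13 - 8) = ½ · 6 · 5 = 15.

15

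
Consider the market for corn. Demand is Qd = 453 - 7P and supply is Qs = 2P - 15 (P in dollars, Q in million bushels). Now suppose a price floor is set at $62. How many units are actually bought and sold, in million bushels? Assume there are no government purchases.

19

In a free market, 453 - 7P = 2P - 15 gives the equilibrium P* = 52, Q* = 89.
Because the floor (62) lies above the market-clearing price, it is binding.
At P = 62: Qd = 453 - 7·62 = 19 and Qs = 2·62 - 15 = 109.
The quantity actually transacted is the short side, demand: 19.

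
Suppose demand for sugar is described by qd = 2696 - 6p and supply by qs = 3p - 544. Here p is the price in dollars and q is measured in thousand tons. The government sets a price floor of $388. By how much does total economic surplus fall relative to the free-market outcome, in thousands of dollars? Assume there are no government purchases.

7056

Equilibrium: 2696 - 6p = 3p - 544, so 3240 = 9p and p* = 360, q* = 536.
Because the floor (388) lies above the market-clearing price, it is binding.
At p = 388: qd = 2696 - 6·388 = 368 and qs = 3·388 - 544 = 620.
Quantity traded falls to 368. At q = 368 the demand price is (2696 - 368)/6 = 388 and the supply price is (544 + 368)/3 = 304.
Deadweight loss = ½ · (388 - 304) · (536 - 368) = ½ · 84 · 168 = 7056.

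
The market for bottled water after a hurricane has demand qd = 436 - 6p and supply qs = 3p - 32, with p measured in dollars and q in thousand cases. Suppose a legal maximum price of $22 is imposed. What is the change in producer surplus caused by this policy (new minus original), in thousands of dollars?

Equilibrium: 436 - 6p = 3p - 32, so 468 = 9p and p* = 52, q* = 124.
The ceiling of 22 is below the equilibrium price 52, so it binds.
At p = 22: qd = 436 - 6·22 = 304 and qs = 3·22 - 32 = 34.
Producer surplus without the control is ½ · (52 - 32/3) · 124 = 7688/3.
With the ceiling, producers sell 34 units at 22, so PS = ½ · (22 - 32/3) · 34 = 578/3.
Change in producer surplus = 578/3 - 7688/3 = -2370.

-2370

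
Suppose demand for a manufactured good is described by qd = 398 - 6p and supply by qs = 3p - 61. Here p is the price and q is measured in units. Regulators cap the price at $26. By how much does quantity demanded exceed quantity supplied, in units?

225

Without the control the market clears where 398 - 6p = 3p - 61, i.e. p* = 51 and q* = 92.
Since 26 < 51, the ceiling is binding.
At p = 26: qd = 398 - 6·26 = 242 and qs = 3·26 - 61 = 17.
Shortage = qd - qs = 242 - 17 = 225.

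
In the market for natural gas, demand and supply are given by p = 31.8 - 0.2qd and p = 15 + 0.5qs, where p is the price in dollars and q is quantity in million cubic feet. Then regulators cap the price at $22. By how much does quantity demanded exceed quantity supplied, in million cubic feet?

Rearranging demand gives qd = 159 - 5p; rearranging supply gives qs = 2p - 30. In a free market, 159 - 5p = 2p - 30 gives the equilibrium p* = 27, q* = 24.
Because the ceiling (22) lies below the market-clearing price, it is binding.
At p = 22: qd = 159 - 5·22 = 49 and qs = 2·22 - 30 = 14.
Shortage = qd - qs = 49 - 14 = 35.

35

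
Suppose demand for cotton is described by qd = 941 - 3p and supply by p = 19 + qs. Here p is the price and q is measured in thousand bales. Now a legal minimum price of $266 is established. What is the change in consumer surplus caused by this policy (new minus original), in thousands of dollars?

Rearranging supply gives qs = p - 19. Without the control the market clears where 941 - 3p = p - 19, i.e. p* = 240 and q* = 221.
The floor of 266 is above the equilibrium price 240, so it binds.
At p = 266: qd = 941 - 3·266 = 143 and qs = 266 - 19 = 247.
Consumer surplus without the control is ½ · (941/3 - 240) · 221 = 48841/6.
With the floor, consumers buy 143 units at 266, so CS = ½ · (941/3 - 266) · 143 = 20449/6.
Change in consumer surplus = 20449/6 - 48841/6 = -4732.

-4732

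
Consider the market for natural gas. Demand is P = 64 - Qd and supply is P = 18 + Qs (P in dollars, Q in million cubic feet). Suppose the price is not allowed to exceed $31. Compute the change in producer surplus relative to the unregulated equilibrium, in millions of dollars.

Rearranging demand gives Qd = 64 - P; rearranging supply gives Qs = P - 18. In a free market, 64 - P = P - 18 gives the equilibrium P* = 41, Q* = 23.
Because the ceiling (31) lies below the market-clearing price, it is binding.
At P = 31: Qd = 64 - 31 = 33 and Qs = 31 - 18 = 13.
Producer surplus without the control is ½ · (41 - 18) · 23 = 264.5.
With the ceiling, producers sell 13 units at 31, so PS = ½ · (31 - 18) · 13 = 84.5.
Change in producer surplus = 84.5 - 264.5 = -180.

-180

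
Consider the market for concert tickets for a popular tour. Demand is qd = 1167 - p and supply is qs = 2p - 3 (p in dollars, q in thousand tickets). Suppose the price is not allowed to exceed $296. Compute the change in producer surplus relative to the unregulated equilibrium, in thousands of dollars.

Equilibrium: 1167 - p = 2p - 3, so 1170 = 3p and p* = 390, q* = 777.
Because the ceiling (296) lies below the market-clearing price, it is binding.
At p = 296: qd = 1167 - 296 = 871 and qs = 2·296 - 3 = 589.
Producer surplus without the control is ½ · (390 - 1.5) · 777 = 150932.25.
With the ceiling, producers sell 589 units at 296, so PS = ½ · (296 - 1.5) · 589 = 86730.25.
Change in producer surplus = 86730.25 - 150932.25 = -64202.

-64202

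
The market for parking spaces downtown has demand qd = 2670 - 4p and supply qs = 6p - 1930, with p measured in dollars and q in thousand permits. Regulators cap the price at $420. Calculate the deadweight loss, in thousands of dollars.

12000

Without the control the market clears where 2670 - 4p = 6p - 1930, i.e. p* = 460 and q* = 830.
The ceiling of 420 is below the equilibrium price 460, so it binds.
At p = 420: qd = 2670 - 4·420 = 990 and qs = 6·420 - 1930 = 590.
Quantity traded falls to 590. At q = 590 the demand price is (2670 - 590)/4 = 520 and the supply price is (1930 + 590)/6 = 420.
Deadweight loss = ½ · (520 - 420) · (830 - 590) = ½ · 100 · 240 = 12000.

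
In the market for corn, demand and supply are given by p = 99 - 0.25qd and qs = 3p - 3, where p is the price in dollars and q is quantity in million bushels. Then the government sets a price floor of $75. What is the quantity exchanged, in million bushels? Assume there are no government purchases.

96

Rearranging demand gives qd = 396 - 4p. Setting quantity demanded equal to quantity supplied, 396 - 4p = 3p - 3, gives p* = 57 and q* = 168.
Because the floor (75) lies above the market-clearing price, it is binding.
At p = 75: qd = 396 - 4·75 = 96 and qs = 3·75 - 3 = 222.
The quantity actually transacted is the short side, demand: 96.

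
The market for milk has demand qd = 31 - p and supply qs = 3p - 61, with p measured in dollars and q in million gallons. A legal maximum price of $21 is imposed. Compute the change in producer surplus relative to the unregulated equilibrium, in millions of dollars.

Setting quantity demanded equal to quantity supplied, 31 - p = 3p - 61, gives p* = 23 and q* = 8.
Since 21 < 23, the ceiling is binding.
At p = 21: qd = 31 - 21 = 10 and qs = 3·21 - 61 = 2.
Producer surplus without the control is ½ · (23 - 61/3) · 8 = 32/3.
With the ceiling, producers sell 2 units at 21, so PS = ½ · (21 - 61/3) · 2 = 2/3.
Change in producer surplus = 2/3 - 32/3 = -10.

-10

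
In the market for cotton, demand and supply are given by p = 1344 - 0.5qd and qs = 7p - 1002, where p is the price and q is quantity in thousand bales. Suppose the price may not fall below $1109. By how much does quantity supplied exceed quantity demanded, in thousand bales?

6291

Rearranging demand gives qd = 2688 - 2p. In a free market, 2688 - 2p = 7p - 1002 gives the equilibrium p* = 410, q* = 1868.
Because the floor (1109) lies above the market-clearing price, it is binding.
At p = 1109: qd = 2688 - 2·1109 = 470 and qs = 7·1109 - 1002 = 6761.
Surplus = qs - qd = 6761 - 470 = 6291.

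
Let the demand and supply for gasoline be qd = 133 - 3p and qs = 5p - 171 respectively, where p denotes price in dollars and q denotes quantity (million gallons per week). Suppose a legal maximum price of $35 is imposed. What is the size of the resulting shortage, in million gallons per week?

In a free market, 133 - 3p = 5p - 171 gives the equilibrium p* = 38, q* = 19.
Because the ceiling (35) lies below the market-clearing price, it is binding.
At p = 35: qd = 133 - 3·35 = 28 and qs = 5·35 - 171 = 4.
Shortage = qd - qs = 28 - 4 = 24.

24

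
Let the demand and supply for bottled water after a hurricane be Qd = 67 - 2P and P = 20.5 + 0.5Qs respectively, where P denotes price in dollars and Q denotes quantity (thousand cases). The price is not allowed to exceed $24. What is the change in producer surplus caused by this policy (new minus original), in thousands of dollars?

-30

Rearranging supply gives Qs = 2P - 41. Setting quantity demanded equal to quantity supplied, 67 - 2P = 2P - 41, gives P* = 27 and Q* = 13.
The ceiling of 24 is below the equilibrium price 27, so it binds.
At P = 24: Qd = 67 - 2·24 = 19 and Qs = 2·24 - 41 = 7.
Producer surplus without the control is ½ · (27 - 20.5) · 13 = 42.25.
With the ceiling, producers sell 7 units at 24, so PS = ½ · (24 - 20.5) · 7 = 12.25.
Change in producer surplus = 12.25 - 42.25 = -30.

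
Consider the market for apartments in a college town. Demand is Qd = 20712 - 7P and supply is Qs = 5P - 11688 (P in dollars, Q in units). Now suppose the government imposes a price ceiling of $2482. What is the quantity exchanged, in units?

Equilibrium: 20712 - 7P = 5P - 11688, so 32400 = 12P and P* = 2700, Q* = 1812.
Because the ceiling (2482) lies below the market-clearing price, it is binding.
At P = 2482: Qd = 20712 - 7·2482 = 3338 and Qs = 5·2482 - 11688 = 722.
The quantity actually transacted is the short side, supply: 722.

722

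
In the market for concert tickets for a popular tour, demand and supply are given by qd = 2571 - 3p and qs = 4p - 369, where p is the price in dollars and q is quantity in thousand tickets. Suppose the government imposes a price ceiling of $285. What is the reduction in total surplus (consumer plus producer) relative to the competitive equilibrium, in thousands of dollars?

Equilibrium: 2571 - 3p = 4p - 369, so 2940 = 7p and p* = 420, q* = 1311.
Since 285 < 420, the ceiling is binding.
At p = 285: qd = 2571 - 3·285 = 1716 and qs = 4·285 - 369 = 771.
Quantity traded falls to 771. At q = 771 the demand price is (2571 - 771)/3 = 600 and the supply price is (369 + 771)/4 = 285.
Deadweight loss = ½ · (600 - 285) · (1311 - 771) = ½ · 315 · 540 = 85050.

85050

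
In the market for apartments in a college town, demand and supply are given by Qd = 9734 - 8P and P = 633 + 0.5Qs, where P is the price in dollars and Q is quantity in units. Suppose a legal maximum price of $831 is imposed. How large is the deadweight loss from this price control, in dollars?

Rearranging supply gives Qs = 2P - 1266. Equilibrium: 9734 - 8P = 2P - 1266, so 11000 = 10P and P* = 1100, Q* = 934.
Since 831 < 1100, the ceiling is binding.
At P = 831: Qd = 9734 - 8·831 = 3086 and Qs = 2·831 - 1266 = 396.
Quantity traded falls to 396. At Q = 396 the demand price is (9734 - 396)/8 = 1167.25 and the supply price is (1266 + 396)/2 = 831.
Deadweight loss = ½ · (1167.25 - 831) · (934 - 396) = ½ · 336.25 · 538 = 90451.25.

90451.25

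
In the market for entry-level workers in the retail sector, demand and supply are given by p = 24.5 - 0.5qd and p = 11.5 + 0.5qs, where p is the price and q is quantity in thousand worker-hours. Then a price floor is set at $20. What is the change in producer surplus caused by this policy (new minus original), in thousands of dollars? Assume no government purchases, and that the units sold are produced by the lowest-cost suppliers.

14

Rearranging demand gives qd = 49 - 2p; rearranging supply gives qs = 2p - 23. Equilibrium: 49 - 2p = 2p - 23, so 72 = 4p and p* = 18, q* = 13.
Because the floor (20) lies above the market-clearing price, it is binding.
At p = 20: qd = 49 - 2·20 = 9 and qs = 2·20 - 23 = 17.
Producer surplus without the control is ½ · (18 - 11.5) · 13 = 42.25.
With the floor, 9 units are sold at 20. The supply price at q = 9 is 16, so PS = ½ · [(20 - 11.5) + (20 - 16)] · 9 = 56.25.
Change in producer surplus = 56.25 - 42.25 = 14.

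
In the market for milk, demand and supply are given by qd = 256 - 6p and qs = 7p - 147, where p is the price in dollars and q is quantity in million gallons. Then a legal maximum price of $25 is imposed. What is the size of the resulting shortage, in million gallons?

Without the control the market clears where 256 - 6p = 7p - 147, i.e. p* = 31 and q* = 70.
Since 25 < 31, the ceiling is binding.
At p = 25: qd = 256 - 6·25 = 106 and qs = 7·25 - 147 = 28.
Shortage = qd - qs = 106 - 28 = 78.

78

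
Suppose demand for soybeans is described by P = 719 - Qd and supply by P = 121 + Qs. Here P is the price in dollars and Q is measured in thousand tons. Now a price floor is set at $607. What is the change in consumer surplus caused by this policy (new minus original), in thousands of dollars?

-38428.5

Rearranging demand gives Qd = 719 - P; rearranging supply gives Qs = P - 121. Setting quantity demanded equal to quantity supplied, 719 - P = P - 121, gives P* = 420 and Q* = 299.
Since 607 > 420, the floor is binding.
At P = 607: Qd = 719 - 607 = 112 and Qs = 607 - 121 = 486.
Consumer surplus without the control is ½ · (719 - 420) · 299 = 44700.5.
With the floor, consumers buy 112 units at 607, so CS = ½ · (719 - 607) · 112 = 6272.
Change in consumer surplus = 6272 - 44700.5 = -38428.5.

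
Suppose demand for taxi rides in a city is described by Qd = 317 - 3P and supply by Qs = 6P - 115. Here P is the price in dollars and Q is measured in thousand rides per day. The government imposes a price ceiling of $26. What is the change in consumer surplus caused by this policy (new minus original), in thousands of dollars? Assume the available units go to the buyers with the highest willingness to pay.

-2002

In a free market, 317 - 3P = 6P - 115 gives the equilibrium P* = 48, Q* = 173.
Since 26 < 48, the ceiling is binding.
At P = 26: Qd = 317 - 3·26 = 239 and Qs = 6·26 - 115 = 41.
Consumer surplus without the control is ½ · (317/3 - 48) · 173 = 29929/6.
With the ceiling, 41 units are sold at 26 (assume they go to the highest-value buyers). The demand price at Q = 41 is 92, so CS = ½ · [(317/3 - 26) + (92 - 26)] · 41 = 17917/6.
Change in consumer surplus = 17917/6 - 29929/6 = -2002.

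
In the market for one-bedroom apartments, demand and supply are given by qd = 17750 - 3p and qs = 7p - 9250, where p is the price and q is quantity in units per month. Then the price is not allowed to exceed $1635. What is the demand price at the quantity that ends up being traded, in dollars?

Without the control the market clears where 17750 - 3p = 7p - 9250, i.e. p* = 2700 and q* = 9650.
Since 1635 < 2700, the ceiling is binding.
At p = 1635: qd = 17750 - 3·1635 = 12845 and qs = 7·1635 - 9250 = 2195.
Only 2195 units reach the market. On the demand curve, the marginal buyer's willingness to pay at q = 2195 is (17750 - 2195)/3 = 5185.

5185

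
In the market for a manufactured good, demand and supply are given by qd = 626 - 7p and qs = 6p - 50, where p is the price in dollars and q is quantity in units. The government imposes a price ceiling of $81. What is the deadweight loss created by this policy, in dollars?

0

Setting quantity demanded equal to quantity supplied, 626 - 7p = 6p - 50, gives p* = 52 and q* = 262.
Since 81 is above p* = 52, the ceiling does not bind and the free-market outcome prevails.
Since the control does not bind, no trades are prevented and deadweight loss is zero.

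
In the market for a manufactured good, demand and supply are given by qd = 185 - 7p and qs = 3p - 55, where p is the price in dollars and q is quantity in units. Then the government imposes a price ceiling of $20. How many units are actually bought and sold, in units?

5

Without the control the market clears where 185 - 7p = 3p - 55, i.e. p* = 24 and q* = 17.
The ceiling of 20 is below the equilibrium price 24, so it binds.
At p = 20: qd = 185 - 7·20 = 45 and qs = 3·20 - 55 = 5.
The quantity actually transacted is the short side, supply: 5.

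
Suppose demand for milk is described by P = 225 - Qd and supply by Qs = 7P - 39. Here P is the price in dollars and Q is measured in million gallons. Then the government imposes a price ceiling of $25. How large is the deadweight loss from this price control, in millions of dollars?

Rearranging demand gives Qd = 225 - P. Without the control the market clears where 225 - P = 7P - 39, i.e. P* = 33 and Q* = 192.
Because the ceiling (25) lies below the market-clearing price, it is binding.
At P = 25: Qd = 225 - 25 = 200 and Qs = 7·25 - 39 = 136.
Quantity traded falls to 136. At Q = 136 the demand price is 225 - 136 = 89 and the supply price is (39 + 136)/7 = 25.
Deadweight loss = ½ · (89 - 25) · (192 - 136) = ½ · 64 · 56 = 1792.

1792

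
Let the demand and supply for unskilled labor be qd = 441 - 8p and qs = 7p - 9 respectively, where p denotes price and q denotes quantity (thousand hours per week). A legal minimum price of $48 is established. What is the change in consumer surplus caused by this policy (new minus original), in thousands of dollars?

-2322

Equilibrium: 441 - 8p = 7p - 9, so 450 = 15p and p* = 30, q* = 201.
Because the floor (48) lies above the market-clearing price, it is binding.
At p = 48: qd = 441 - 8·48 = 57 and qs = 7·48 - 9 = 327.
Consumer surplus without the control is ½ · (55.125 - 30) · 201 = 2525.0625.
With the floor, consumers buy 57 units at 48, so CS = ½ · (55.125 - 48) · 57 = 203.0625.
Change in consumer surplus = 203.0625 - 2525.0625 = -2322.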